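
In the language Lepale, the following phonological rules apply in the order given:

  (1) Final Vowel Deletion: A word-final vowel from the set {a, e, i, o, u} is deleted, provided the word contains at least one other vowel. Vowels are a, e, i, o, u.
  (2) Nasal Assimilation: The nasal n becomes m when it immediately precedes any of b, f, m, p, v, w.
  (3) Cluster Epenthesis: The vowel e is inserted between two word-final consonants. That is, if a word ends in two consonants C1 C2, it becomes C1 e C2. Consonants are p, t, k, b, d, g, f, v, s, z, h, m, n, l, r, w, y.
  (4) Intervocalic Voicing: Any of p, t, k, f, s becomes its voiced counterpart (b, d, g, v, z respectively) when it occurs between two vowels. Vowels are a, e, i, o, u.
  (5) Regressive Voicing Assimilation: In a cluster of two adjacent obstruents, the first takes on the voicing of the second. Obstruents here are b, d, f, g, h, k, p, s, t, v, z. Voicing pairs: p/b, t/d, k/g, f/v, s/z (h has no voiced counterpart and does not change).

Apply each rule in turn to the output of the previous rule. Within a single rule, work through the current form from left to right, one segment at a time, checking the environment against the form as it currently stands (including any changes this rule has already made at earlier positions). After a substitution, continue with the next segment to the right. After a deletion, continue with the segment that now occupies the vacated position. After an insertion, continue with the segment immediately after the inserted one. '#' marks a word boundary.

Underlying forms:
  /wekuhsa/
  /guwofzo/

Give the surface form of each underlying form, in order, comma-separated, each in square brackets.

/wekuhsa/:
  (1) Final Vowel Deletion: [wekuhsa] → [wekuhs]
  (2) Nasal Assimilation: no change — [wekuhs]
  (3) Cluster Epenthesis: [wekuhs] → [wekuhes]
  (4) Intervocalic Voicing: [wekuhes] → [weguhes]
  (5) Regressive Voicing Assimilation: no change — [weguhes]
/guwofzo/:
  (1) Final Vowel Deletion: [guwofzo] → [guwofz]
  (2) Nasal Assimilation: no change — [guwofz]
  (3) Cluster Epenthesis: [guwofz] → [guwofez]
  (4) Intervocalic Voicing: [guwofez] → [guwovez]
  (5) Regressive Voicing Assimilation: no change — [guwovez]

[weguhes], [guwovez]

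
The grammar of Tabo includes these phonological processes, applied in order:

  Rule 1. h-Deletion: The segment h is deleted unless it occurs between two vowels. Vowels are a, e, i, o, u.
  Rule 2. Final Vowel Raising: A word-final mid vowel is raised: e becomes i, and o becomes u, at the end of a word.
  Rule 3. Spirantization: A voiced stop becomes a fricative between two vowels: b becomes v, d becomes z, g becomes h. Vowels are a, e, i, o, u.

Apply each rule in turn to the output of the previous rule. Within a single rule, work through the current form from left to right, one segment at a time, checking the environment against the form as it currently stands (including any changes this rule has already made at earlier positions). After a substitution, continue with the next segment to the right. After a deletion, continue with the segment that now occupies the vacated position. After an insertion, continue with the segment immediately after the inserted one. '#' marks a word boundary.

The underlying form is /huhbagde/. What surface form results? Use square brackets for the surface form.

Rule 1 h-Deletion: [huhbagde] → [ubagde]
Rule 2 Final Vowel Raising: [ubagde] → [ubagdi]
Rule 3 Spirantization: [ubagdi] → [uvagdi]

[uvagdi]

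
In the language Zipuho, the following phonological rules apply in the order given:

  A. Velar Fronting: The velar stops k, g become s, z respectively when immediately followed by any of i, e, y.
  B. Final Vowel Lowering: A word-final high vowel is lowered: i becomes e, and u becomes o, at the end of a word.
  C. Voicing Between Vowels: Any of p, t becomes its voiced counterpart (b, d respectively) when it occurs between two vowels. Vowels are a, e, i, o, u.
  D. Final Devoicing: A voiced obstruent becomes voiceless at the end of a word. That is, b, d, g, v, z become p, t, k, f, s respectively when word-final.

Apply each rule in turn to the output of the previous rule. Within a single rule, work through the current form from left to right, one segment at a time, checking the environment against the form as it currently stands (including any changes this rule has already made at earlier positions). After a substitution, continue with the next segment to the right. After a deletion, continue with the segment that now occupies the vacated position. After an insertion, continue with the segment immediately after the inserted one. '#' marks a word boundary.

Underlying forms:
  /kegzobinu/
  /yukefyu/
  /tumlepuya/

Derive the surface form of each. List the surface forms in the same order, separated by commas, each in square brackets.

/kegzobinu/:
  A Velar Fronting: [kegzobinu] → [segzobinu]
  B Final Vowel Lowering: [segzobinu] → [segzobino]
  C Voicing Between Vowels: no change — [segzobino]
  D Final Devoicing: no change — [segzobino]
/yukefyu/:
  A Velar Fronting: [yukefyu] → [yusefyu]
  B Final Vowel Lowering: [yusefyu] → [yusefyo]
  C Voicing Between Vowels: no change — [yusefyo]
  D Final Devoicing: no change — [yusefyo]
/tumlepuya/:
  A Velar Fronting: no change — [tumlepuya]
  B Final Vowel Lowering: no change — [tumlepuya]
  C Voicing Between Vowels: [tumlepuya] → [tumlebuya]
  D Final Devoicing: no change — [tumlebuya]

[segzobino], [yusefyo], [tumlebuya]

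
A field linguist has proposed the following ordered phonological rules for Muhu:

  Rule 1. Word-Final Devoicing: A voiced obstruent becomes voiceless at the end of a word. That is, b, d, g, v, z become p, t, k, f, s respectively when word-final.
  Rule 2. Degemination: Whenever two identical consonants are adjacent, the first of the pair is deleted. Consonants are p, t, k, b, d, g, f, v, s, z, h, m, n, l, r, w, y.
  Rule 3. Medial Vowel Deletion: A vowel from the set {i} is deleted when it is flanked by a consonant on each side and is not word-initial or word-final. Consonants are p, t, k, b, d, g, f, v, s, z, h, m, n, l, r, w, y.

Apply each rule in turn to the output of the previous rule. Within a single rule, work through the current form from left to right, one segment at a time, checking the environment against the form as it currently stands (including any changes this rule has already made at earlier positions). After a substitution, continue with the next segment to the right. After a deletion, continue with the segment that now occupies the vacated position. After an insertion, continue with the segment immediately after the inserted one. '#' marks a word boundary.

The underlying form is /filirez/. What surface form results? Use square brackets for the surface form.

[flres]

Rule 1 Word-Final Devoicing: [filirez] → [filires]
Rule 2 Degemination: no change — [filires]
Rule 3 Medial Vowel Deletion: [filires] → [flres]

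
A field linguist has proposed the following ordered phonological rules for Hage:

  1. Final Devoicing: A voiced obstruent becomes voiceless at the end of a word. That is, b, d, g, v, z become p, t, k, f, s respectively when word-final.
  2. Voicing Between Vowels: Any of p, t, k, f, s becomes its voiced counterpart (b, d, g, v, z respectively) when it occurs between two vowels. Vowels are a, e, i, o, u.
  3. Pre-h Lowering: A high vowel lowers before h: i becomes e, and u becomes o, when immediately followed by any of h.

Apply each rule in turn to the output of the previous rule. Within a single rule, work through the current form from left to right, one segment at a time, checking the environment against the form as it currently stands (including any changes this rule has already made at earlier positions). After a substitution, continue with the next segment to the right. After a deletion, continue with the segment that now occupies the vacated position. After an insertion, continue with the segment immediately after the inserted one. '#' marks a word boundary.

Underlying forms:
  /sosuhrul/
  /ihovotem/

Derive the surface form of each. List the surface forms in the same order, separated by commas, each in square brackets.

[sozohrul], [ehovodem]

/sosuhrul/:
  1 Final Devoicing: no change — [sosuhrul]
  2 Voicing Between Vowels: [sosuhrul] → [sozuhrul]
  3 Pre-h Lowering: [sozuhrul] → [sozohrul]
/ihovotem/:
  1 Final Devoicing: no change — [ihovotem]
  2 Voicing Between Vowels: [ihovotem] → [ihovodem]
  3 Pre-h Lowering: [ihovodem] → [ehovodem]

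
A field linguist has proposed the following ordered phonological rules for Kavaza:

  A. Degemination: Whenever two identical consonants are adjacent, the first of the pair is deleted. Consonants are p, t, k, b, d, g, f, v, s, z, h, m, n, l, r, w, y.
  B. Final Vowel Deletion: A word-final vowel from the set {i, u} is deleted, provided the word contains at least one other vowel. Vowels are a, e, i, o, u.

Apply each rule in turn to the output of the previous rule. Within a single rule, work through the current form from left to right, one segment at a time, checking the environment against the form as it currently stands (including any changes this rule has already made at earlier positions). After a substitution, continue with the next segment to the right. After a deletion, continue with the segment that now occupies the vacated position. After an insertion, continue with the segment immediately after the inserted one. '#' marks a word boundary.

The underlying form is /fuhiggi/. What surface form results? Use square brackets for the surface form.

A Degemination: [fuhiggi] → [fuhigi]
B Final Vowel Deletion: [fuhigi] → [fuhig]

[fuhig]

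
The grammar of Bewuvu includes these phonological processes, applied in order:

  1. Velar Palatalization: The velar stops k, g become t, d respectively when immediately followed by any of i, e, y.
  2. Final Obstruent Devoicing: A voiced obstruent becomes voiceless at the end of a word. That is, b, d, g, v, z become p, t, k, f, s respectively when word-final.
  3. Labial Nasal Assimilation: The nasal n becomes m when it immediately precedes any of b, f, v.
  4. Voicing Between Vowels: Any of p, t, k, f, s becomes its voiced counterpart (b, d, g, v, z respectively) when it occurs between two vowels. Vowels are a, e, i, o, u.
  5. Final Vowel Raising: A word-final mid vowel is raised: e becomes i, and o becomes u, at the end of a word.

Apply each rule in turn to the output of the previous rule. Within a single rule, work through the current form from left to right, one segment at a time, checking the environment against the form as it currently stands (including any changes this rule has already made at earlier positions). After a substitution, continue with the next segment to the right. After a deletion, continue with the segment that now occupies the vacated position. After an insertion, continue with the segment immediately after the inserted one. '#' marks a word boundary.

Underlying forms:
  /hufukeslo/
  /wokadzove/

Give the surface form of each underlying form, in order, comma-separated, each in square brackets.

/hufukeslo/:
  1 Velar Palatalization: [hufukeslo] → [hufuteslo]
  2 Final Obstruent Devoicing: no change — [hufuteslo]
  3 Labial Nasal Assimilation: no change — [hufuteslo]
  4 Voicing Between Vowels: [hufuteslo] → [huvudeslo]
  5 Final Vowel Raising: [huvudeslo] → [huvudeslu]
/wokadzove/:
  1 Velar Palatalization: no change — [wokadzove]
  2 Final Obstruent Devoicing: no change — [wokadzove]
  3 Labial Nasal Assimilation: no change — [wokadzove]
  4 Voicing Between Vowels: [wokadzove] → [wogadzove]
  5 Final Vowel Raising: [wogadzove] → [wogadzovi]

[huvudeslu], [wogadzovi]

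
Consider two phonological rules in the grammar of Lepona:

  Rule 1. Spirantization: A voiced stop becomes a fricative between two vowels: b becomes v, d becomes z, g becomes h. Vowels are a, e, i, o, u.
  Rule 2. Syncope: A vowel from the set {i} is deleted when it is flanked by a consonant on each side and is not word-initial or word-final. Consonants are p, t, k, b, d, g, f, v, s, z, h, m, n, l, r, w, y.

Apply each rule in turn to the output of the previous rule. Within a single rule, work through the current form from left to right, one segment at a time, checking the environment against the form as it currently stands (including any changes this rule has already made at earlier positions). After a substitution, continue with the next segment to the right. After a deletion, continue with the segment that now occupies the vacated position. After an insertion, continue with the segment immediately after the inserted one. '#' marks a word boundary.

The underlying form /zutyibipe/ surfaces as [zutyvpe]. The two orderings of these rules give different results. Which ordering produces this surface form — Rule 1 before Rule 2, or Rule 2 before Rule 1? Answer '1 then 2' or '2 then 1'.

Order 1 then 2:
  1 Spirantization: [zutyibipe] → [zutyivipe]
  2 Syncope: [zutyivipe] → [zutyvpe]
  result: [zutyvpe]
Order 2 then 1:
  2 Syncope: [zutyibipe] → [zutybpe]
  1 Spirantization: no change — [zutybpe]
  result: [zutybpe]

1 then 2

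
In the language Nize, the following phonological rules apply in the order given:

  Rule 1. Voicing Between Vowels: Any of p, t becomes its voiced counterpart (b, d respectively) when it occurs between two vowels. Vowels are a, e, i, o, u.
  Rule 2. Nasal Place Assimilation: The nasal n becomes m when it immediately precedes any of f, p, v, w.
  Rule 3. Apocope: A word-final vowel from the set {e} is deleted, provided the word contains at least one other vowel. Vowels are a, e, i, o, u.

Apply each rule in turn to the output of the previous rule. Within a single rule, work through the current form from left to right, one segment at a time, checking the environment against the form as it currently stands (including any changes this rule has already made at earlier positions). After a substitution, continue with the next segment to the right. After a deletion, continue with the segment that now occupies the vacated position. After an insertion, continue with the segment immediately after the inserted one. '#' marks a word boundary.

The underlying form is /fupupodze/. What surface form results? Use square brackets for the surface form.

[fububodz]

Rule 1 Voicing Between Vowels: [fupupodze] → [fububodze]
Rule 2 Nasal Place Assimilation: no change — [fububodze]
Rule 3 Apocope: [fububodze] → [fububodz]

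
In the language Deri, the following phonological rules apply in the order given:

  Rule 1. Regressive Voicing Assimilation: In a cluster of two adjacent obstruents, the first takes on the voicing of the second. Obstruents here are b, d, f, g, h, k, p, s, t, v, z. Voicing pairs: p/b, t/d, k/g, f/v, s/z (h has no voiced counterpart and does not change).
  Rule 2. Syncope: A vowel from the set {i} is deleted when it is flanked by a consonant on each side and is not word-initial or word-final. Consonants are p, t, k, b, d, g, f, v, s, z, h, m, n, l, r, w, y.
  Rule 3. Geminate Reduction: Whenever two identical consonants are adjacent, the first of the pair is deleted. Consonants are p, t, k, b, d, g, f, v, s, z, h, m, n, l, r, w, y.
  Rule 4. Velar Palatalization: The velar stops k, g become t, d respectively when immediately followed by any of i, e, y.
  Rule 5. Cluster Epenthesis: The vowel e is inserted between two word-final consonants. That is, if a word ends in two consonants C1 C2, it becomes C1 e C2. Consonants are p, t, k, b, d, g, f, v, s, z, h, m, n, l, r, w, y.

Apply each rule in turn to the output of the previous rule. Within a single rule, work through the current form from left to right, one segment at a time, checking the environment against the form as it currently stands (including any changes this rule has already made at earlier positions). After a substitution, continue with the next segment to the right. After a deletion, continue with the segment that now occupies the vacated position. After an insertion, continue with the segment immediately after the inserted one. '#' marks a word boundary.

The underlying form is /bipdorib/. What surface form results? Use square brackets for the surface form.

Rule 1 Regressive Voicing Assimilation: [bipdorib] → [bibdorib]
Rule 2 Syncope: [bibdorib] → [bbdorb]
Rule 3 Geminate Reduction: [bbdorb] → [bdorb]
Rule 4 Velar Palatalization: no change — [bdorb]
Rule 5 Cluster Epenthesis: [bdorb] → [bdoreb]

[bdoreb]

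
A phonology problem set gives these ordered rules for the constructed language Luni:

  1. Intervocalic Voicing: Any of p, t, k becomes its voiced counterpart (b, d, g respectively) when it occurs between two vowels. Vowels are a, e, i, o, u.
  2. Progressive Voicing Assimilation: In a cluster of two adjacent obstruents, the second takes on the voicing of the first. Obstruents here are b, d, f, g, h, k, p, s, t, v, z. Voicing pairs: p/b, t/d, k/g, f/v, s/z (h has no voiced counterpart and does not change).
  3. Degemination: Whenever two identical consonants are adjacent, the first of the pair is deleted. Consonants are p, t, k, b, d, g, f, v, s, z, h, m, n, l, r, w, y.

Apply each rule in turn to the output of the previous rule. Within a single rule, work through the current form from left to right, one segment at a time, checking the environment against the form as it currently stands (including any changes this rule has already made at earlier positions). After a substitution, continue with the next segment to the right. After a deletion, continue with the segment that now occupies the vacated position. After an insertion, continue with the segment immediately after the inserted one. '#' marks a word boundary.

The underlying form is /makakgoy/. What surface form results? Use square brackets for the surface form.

[magakoy]

1 Intervocalic Voicing: [makakgoy] → [magakgoy]
2 Progressive Voicing Assimilation: [magakgoy] → [magakkoy]
3 Degemination: [magakkoy] → [magakoy]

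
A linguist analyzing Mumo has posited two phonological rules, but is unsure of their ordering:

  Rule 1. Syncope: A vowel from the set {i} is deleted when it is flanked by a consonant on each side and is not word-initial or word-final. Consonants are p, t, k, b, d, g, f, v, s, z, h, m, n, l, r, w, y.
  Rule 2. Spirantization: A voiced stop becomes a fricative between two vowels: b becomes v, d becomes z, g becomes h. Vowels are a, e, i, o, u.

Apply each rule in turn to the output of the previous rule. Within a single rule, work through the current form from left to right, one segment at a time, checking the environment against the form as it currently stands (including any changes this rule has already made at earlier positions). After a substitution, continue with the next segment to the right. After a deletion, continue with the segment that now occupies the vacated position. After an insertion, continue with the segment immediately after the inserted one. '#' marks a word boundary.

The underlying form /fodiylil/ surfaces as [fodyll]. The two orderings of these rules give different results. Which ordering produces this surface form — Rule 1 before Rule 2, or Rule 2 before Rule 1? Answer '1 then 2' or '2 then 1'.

Order 1 then 2:
  1 Syncope: [fodiylil] → [fodyll]
  2 Spirantization: no change — [fodyll]
  result: [fodyll]
Order 2 then 1:
  2 Spirantization: [fodiylil] → [foziylil]
  1 Syncope: [foziylil] → [fozyll]
  result: [fozyll]

1 then 2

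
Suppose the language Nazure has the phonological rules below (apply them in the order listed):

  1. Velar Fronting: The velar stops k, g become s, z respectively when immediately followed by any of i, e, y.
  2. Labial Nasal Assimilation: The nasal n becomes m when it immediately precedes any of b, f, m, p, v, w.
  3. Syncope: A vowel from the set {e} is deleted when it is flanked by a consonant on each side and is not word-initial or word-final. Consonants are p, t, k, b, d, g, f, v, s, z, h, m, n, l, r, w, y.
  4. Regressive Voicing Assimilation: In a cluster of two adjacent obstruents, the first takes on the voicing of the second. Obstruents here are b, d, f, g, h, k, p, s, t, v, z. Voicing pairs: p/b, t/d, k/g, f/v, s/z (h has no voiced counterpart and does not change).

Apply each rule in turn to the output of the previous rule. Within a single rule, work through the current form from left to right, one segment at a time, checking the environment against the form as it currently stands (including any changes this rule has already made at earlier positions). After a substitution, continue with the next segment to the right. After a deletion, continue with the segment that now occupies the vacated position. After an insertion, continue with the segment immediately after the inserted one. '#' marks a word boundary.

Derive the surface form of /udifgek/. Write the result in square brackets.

1 Velar Fronting: [udifgek] → [udifzek]
2 Labial Nasal Assimilation: no change — [udifzek]
3 Syncope: [udifzek] → [udifzk]
4 Regressive Voicing Assimilation: [udifzk] → [udivsk]

[udivsk]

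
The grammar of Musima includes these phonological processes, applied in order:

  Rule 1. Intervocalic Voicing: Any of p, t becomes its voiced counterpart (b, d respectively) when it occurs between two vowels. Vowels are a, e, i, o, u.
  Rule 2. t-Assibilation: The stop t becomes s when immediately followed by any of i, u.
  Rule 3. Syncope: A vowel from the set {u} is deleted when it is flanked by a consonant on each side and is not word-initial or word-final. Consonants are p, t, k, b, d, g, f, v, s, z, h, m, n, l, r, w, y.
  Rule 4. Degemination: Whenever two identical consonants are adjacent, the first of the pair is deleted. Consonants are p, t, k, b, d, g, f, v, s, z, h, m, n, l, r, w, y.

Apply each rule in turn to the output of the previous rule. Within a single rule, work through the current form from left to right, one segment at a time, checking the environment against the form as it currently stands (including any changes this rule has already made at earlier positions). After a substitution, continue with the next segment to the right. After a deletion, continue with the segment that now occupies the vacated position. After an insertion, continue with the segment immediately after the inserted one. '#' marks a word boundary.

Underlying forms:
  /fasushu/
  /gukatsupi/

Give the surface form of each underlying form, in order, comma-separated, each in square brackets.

[fashu], [gkatsbi]

/fasushu/:
  Rule 1 Intervocalic Voicing: no change — [fasushu]
  Rule 2 t-Assibilation: no change — [fasushu]
  Rule 3 Syncope: [fasushu] → [fasshu]
  Rule 4 Degemination: [fasshu] → [fashu]
/gukatsupi/:
  Rule 1 Intervocalic Voicing: [gukatsupi] → [gukatsubi]
  Rule 2 t-Assibilation: no change — [gukatsubi]
  Rule 3 Syncope: [gukatsubi] → [gkatsbi]
  Rule 4 Degemination: no change — [gkatsbi]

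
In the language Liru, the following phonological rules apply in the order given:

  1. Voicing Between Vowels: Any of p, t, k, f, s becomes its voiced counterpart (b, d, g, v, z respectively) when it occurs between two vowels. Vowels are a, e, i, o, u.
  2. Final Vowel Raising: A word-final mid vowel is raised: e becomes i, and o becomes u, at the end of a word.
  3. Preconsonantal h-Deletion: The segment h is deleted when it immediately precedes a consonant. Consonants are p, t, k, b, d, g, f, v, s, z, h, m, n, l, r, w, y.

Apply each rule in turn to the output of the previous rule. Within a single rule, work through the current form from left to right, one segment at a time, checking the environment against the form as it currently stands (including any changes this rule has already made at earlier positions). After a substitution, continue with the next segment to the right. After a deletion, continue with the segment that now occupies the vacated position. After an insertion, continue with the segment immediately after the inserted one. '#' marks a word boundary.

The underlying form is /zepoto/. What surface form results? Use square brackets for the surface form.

1 Voicing Between Vowels: [zepoto] → [zebodo]
2 Final Vowel Raising: [zebodo] → [zebodu]
3 Preconsonantal h-Deletion: no change — [zebodu]

[zebodu]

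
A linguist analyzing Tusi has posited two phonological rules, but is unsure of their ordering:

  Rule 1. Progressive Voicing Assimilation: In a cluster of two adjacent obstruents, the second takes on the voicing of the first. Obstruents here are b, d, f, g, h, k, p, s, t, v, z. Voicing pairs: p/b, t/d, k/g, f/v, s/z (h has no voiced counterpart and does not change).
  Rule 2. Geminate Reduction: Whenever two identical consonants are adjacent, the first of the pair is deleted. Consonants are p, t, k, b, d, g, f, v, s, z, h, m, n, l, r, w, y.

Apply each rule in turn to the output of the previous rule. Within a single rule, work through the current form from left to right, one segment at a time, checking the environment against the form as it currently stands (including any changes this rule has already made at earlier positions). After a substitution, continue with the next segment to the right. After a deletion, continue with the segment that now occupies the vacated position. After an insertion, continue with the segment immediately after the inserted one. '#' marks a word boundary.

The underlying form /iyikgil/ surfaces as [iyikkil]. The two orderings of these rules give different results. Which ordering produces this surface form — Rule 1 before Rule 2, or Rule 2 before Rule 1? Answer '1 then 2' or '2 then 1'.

2 then 1

Order 1 then 2:
  1 Progressive Voicing Assimilation: [iyikgil] → [iyikkil]
  2 Geminate Reduction: [iyikkil] → [iyikil]
  result: [iyikil]
Order 2 then 1:
  2 Geminate Reduction: no change — [iyikgil]
  1 Progressive Voicing Assimilation: [iyikgil] → [iyikkil]
  result: [iyikkil]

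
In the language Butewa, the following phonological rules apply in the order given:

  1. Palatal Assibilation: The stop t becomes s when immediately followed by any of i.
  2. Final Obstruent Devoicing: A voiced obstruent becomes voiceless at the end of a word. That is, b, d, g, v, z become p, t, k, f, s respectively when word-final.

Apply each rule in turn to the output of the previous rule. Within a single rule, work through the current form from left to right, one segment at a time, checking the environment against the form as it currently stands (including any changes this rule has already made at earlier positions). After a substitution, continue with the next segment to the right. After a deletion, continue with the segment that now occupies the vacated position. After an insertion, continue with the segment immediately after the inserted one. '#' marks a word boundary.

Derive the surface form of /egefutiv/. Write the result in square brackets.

[egefusif]

1 Palatal Assibilation: [egefutiv] → [egefusiv]
2 Final Obstruent Devoicing: [egefusiv] → [egefusif]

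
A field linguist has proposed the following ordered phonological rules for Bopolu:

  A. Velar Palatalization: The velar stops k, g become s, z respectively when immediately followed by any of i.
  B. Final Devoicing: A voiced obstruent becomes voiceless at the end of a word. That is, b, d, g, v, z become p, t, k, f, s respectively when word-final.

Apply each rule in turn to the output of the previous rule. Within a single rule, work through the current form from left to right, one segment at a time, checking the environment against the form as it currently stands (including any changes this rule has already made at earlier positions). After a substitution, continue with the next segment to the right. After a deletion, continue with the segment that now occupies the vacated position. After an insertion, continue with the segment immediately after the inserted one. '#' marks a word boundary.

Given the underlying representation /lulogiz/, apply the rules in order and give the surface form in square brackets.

[lulozis]

A Velar Palatalization: [lulogiz] → [luloziz]
B Final Devoicing: [luloziz] → [lulozis]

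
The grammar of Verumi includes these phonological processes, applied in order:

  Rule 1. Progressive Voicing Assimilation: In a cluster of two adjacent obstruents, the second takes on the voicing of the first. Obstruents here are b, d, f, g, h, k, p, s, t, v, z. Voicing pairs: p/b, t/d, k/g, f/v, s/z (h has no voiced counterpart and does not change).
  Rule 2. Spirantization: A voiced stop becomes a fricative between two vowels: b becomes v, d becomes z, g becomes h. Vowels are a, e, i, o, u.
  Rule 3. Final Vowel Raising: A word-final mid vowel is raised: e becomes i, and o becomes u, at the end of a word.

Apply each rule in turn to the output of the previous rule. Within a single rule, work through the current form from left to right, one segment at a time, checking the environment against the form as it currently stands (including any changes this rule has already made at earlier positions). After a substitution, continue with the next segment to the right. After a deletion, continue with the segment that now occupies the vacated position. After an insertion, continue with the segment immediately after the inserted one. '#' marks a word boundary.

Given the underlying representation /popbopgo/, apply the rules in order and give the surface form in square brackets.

Rule 1 Progressive Voicing Assimilation: [popbopgo] → [poppopko]
Rule 2 Spirantization: no change — [poppopko]
Rule 3 Final Vowel Raising: [poppopko] → [poppopku]

[poppopku]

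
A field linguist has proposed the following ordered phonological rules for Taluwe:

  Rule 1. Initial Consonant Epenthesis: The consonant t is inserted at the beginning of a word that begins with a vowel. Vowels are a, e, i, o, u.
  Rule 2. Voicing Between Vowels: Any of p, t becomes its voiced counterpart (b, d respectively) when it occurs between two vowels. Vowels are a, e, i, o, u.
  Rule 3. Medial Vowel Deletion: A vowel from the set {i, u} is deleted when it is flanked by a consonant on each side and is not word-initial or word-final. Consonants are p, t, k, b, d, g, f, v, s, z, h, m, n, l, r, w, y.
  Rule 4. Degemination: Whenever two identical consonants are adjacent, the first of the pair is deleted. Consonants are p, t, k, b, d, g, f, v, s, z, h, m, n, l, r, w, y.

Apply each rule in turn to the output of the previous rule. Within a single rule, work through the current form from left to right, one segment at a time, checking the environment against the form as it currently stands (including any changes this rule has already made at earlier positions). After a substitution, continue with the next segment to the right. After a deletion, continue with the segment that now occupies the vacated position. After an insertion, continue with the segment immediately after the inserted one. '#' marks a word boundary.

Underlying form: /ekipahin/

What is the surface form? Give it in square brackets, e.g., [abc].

Rule 1 Initial Consonant Epenthesis: [ekipahin] → [tekipahin]
Rule 2 Voicing Between Vowels: [tekipahin] → [tekibahin]
Rule 3 Medial Vowel Deletion: [tekibahin] → [tekbahn]
Rule 4 Degemination: no change — [tekbahn]

[tekbahn]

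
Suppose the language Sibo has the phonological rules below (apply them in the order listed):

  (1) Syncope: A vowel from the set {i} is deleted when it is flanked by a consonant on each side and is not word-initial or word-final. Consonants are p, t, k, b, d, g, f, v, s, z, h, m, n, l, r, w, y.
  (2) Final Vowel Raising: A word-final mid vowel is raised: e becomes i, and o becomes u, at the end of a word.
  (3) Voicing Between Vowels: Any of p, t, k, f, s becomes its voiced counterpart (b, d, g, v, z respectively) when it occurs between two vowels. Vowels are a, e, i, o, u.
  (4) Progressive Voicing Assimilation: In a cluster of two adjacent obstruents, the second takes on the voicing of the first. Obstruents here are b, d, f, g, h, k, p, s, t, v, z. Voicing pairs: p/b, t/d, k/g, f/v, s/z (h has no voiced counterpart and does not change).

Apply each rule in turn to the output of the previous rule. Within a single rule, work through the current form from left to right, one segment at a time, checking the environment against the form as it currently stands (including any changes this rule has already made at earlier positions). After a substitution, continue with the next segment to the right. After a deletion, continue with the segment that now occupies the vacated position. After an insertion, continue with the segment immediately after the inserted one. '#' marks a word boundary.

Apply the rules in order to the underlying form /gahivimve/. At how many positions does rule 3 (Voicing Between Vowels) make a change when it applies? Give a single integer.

(1) Syncope: [gahivimve] → [gahvmve]
(2) Final Vowel Raising: [gahvmve] → [gahvmvi]
(3) Voicing Between Vowels: no change — [gahvmvi]
(4) Progressive Voicing Assimilation: [gahvmvi] → [gahfmvi]
Rule 3 changed 0 position(s).

0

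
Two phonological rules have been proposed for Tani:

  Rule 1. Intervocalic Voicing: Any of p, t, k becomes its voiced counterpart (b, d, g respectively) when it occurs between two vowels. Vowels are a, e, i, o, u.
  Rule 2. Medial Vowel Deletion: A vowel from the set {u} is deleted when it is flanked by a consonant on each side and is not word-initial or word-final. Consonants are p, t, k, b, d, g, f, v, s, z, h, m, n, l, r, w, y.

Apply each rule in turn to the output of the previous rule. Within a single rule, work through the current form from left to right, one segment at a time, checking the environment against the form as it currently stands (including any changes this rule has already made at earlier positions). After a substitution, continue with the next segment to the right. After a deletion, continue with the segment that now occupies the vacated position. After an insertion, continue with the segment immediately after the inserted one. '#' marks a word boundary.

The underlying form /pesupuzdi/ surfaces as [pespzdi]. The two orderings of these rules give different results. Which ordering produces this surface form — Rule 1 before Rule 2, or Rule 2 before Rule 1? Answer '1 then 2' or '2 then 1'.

Order 1 then 2:
  1 Intervocalic Voicing: [pesupuzdi] → [pesubuzdi]
  2 Medial Vowel Deletion: [pesubuzdi] → [pesbzdi]
  result: [pesbzdi]
Order 2 then 1:
  2 Medial Vowel Deletion: [pesupuzdi] → [pespzdi]
  1 Intervocalic Voicing: no change — [pespzdi]
  result: [pespzdi]

2 then 1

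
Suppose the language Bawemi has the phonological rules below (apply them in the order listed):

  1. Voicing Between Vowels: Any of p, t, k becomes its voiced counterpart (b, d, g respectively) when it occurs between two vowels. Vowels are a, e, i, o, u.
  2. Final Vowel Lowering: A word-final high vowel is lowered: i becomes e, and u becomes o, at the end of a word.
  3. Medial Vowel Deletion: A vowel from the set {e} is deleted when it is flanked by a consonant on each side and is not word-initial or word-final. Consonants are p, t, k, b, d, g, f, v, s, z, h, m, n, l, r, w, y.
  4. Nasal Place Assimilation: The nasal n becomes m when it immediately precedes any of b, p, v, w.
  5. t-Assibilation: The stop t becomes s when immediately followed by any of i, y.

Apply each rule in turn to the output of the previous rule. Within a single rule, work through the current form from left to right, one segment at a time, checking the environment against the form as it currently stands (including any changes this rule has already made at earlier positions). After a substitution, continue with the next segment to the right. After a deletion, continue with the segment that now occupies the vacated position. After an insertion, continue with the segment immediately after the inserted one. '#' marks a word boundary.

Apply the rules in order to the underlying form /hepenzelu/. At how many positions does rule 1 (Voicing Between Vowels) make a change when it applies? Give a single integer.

1

1 Voicing Between Vowels: [hepenzelu] → [hebenzelu]
2 Final Vowel Lowering: [hebenzelu] → [hebenzelo]
3 Medial Vowel Deletion: [hebenzelo] → [hbnzlo]
4 Nasal Place Assimilation: no change — [hbnzlo]
5 t-Assibilation: no change — [hbnzlo]
Rule 1 changed 1 position(s).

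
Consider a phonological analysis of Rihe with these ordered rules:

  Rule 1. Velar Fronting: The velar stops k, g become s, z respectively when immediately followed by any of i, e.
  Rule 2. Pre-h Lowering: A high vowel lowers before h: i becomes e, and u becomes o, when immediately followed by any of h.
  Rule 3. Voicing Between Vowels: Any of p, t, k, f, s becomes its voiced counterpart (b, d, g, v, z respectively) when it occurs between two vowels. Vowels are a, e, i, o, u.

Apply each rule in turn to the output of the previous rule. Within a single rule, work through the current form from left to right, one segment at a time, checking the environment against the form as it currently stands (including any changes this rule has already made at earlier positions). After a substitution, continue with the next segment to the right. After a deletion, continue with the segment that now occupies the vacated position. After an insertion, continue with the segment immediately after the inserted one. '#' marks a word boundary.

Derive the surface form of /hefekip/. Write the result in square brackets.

[hevezip]

Rule 1 Velar Fronting: [hefekip] → [hefesip]
Rule 2 Pre-h Lowering: no change — [hefesip]
Rule 3 Voicing Between Vowels: [hefesip] → [hevezip]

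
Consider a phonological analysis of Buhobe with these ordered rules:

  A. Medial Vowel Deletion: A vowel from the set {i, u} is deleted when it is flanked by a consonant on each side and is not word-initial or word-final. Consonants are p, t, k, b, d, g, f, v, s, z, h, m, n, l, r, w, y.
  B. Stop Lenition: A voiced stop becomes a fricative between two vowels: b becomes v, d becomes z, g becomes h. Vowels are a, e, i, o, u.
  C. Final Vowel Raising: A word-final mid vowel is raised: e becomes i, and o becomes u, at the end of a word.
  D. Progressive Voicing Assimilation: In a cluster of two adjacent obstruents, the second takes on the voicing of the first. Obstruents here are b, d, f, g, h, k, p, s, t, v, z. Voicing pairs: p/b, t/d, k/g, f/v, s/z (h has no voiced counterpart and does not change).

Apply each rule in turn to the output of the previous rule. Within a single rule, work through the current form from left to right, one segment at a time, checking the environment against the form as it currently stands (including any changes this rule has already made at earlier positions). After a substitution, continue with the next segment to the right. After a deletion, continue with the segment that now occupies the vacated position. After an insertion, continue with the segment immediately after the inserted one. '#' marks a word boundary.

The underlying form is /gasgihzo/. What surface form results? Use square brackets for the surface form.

A Medial Vowel Deletion: [gasgihzo] → [gasghzo]
B Stop Lenition: no change — [gasghzo]
C Final Vowel Raising: [gasghzo] → [gasghzu]
D Progressive Voicing Assimilation: [gasghzu] → [gaskhsu]

[gaskhsu]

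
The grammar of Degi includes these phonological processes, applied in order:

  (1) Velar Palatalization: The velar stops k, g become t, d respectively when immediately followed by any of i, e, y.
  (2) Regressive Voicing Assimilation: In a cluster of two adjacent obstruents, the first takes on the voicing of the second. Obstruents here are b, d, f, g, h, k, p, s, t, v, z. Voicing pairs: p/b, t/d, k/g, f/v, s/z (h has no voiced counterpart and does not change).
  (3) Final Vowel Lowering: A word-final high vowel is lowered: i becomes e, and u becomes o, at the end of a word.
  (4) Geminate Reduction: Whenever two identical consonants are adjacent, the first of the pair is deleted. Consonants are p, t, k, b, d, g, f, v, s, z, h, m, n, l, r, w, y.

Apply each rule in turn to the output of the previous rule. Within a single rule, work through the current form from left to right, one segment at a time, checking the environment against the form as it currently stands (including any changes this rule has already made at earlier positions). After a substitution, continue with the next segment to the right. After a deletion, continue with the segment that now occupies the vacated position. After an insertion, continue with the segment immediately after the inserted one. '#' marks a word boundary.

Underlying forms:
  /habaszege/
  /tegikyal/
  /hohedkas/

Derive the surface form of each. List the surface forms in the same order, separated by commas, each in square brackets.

[habazede], [tedityal], [hohetkas]

/habaszege/:
  (1) Velar Palatalization: [habaszege] → [habaszede]
  (2) Regressive Voicing Assimilation: [habaszede] → [habazzede]
  (3) Final Vowel Lowering: no change — [habazzede]
  (4) Geminate Reduction: [habazzede] → [habazede]
/tegikyal/:
  (1) Velar Palatalization: [tegikyal] → [tedityal]
  (2) Regressive Voicing Assimilation: no change — [tedityal]
  (3) Final Vowel Lowering: no change — [tedityal]
  (4) Geminate Reduction: no change — [tedityal]
/hohedkas/:
  (1) Velar Palatalization: no change — [hohedkas]
  (2) Regressive Voicing Assimilation: [hohedkas] → [hohetkas]
  (3) Final Vowel Lowering: no change — [hohetkas]
  (4) Geminate Reduction: no change — [hohetkas]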